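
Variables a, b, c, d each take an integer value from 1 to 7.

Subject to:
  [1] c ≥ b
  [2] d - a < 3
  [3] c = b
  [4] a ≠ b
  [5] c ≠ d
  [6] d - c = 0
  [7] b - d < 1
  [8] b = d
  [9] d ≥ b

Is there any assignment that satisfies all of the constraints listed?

From constraints 3 and 8, c = b = d, so c = d. But constraint 5 says c ≠ d. Contradiction.

Unsatisfiable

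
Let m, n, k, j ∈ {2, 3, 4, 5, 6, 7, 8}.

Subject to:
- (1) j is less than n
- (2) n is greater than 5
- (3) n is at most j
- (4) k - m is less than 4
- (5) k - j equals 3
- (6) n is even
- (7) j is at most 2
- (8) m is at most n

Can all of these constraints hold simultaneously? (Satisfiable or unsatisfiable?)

Unsatisfiable

From constraint 2: n ≥ 6. From constraints 3 and 7: n ≤ j and j ≤ 2, so n ≤ 2. But 2 < 6, so no value of n works.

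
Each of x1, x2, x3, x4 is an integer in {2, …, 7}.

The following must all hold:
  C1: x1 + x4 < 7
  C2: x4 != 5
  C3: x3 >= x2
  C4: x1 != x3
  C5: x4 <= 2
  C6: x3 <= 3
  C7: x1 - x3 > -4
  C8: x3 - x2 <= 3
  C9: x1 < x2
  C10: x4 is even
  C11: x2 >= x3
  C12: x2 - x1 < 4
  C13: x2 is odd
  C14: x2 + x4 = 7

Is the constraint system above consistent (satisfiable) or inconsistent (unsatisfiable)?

Unsatisfiable

From constraints 3 and 6: x2 ≤ x3 ≤ 3. From constraint 5: x4 ≤ 2. Hence x2 + x4 ≤ 5. But constraint 14 requires x2 + x4 = 7, and 7 > 5. Contradiction.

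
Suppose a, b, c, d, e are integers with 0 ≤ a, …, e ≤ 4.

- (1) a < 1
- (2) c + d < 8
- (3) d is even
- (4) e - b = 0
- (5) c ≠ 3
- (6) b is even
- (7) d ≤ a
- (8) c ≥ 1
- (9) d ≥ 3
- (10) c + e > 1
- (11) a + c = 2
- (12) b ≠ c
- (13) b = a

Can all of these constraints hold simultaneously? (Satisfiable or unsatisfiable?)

From constraints 7 and 9: a ≥ d ≥ 3. From constraint 8: c ≥ 1. Hence a + c ≥ 4. But constraint 11 requires a + c = 2, and 2 < 4. Contradiction.

Unsatisfiable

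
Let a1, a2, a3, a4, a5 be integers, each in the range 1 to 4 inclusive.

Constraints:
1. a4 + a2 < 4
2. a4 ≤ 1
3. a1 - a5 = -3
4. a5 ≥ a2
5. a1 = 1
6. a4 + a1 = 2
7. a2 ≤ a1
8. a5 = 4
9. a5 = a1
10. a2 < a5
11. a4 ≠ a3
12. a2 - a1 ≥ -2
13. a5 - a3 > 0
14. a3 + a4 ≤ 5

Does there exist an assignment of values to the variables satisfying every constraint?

Constraint 8 fixes a5 = 4 and constraint 5 fixes a1 = 1, but constraint 9 requires a5 = a1. Since 4 ≠ 1, contradiction.

Unsatisfiable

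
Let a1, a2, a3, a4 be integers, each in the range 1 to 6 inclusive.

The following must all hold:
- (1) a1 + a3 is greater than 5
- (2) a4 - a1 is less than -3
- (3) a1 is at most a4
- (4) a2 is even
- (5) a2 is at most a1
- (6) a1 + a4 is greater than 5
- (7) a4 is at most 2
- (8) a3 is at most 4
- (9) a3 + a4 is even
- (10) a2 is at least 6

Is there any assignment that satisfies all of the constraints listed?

From constraints 5 and 10: a1 ≥ a2 and a2 ≥ 6, so a1 ≥ 6. From constraints 3 and 7: a1 ≤ a4 and a4 ≤ 2, so a1 ≤ 2. But 2 < 6, so no value of a1 works.

Unsatisfiable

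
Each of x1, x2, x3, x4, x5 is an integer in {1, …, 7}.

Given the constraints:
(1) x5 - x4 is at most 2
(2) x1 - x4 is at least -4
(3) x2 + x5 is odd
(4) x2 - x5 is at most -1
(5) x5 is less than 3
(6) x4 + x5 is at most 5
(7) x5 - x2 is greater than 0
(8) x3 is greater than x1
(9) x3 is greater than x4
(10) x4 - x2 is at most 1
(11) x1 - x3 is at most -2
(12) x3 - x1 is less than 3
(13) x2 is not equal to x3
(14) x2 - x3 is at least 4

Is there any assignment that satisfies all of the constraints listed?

Constraints 1, 2, 4, 11, and 14 give x2 − x3 ≥ 4, x3 − x1 ≥ 2, x1 − x4 ≥ -4, x4 − x5 ≥ -2, x5 − x2 ≥ 1.
Adding all 5 inequalities: the left sides telescope to 0, and the right sides sum to 4 + 2 + (-4) + (-2) + 1 = 1. So 0 ≥ 1, which is false.

Unsatisfiable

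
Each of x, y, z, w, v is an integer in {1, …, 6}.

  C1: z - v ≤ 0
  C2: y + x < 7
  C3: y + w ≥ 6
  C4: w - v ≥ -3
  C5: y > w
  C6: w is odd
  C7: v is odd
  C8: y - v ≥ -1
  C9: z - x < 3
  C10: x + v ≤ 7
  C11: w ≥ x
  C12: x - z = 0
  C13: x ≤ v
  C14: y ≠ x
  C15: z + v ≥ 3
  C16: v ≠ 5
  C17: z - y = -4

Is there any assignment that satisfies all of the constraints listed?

Satisfiable

Take x = 1, y = 5, z = 1, w = 1, v = 3. Then constraint 1: z - v = -2; constraint 2: y + x = 6; constraint 3: y + w = 6, and every other listed constraint is also met.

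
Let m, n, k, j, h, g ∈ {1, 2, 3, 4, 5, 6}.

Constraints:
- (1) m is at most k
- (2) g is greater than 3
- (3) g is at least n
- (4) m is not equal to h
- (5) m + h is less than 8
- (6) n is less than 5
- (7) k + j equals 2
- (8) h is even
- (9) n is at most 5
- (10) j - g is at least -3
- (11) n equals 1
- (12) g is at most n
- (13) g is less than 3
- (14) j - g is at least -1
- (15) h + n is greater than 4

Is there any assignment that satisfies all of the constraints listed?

Unsatisfiable

From constraint 2: g ≥ 4. From constraint 13: g ≤ 2. But 2 < 4, so no value of g works.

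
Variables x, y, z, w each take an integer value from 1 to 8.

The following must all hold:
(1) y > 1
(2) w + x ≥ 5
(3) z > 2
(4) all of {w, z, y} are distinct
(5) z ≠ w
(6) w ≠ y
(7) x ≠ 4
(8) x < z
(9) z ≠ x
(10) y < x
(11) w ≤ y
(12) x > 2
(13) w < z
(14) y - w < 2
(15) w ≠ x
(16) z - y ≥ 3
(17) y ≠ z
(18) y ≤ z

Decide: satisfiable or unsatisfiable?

Satisfiable

The assignment x = 6, y = 3, z = 8, w = 2 works:
  constraint 2 holds since w + x = 8.
  constraint 14 holds since y - w = 1.
  constraint 16 holds since z - y = 5.
The rest check out directly.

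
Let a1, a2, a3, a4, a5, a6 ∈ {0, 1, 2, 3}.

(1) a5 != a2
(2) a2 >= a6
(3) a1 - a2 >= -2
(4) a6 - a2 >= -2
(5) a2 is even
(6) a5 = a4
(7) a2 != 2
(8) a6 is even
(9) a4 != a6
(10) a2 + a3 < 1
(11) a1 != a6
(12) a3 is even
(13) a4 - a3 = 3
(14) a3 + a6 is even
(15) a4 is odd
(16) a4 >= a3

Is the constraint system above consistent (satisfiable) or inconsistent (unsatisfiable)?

Satisfiable

Setting (a1, a2, a3, a4, a5, a6) = (1, 0, 0, 3, 3, 0) satisfies everything: constraint 3: a1 - a2 = 1; constraint 4: a6 - a2 = 0, and the others follow.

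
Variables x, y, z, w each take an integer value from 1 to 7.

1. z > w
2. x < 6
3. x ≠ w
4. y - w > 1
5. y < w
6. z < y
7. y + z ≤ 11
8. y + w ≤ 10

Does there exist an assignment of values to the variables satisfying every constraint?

Unsatisfiable

Constraints 1, 5, and 6 give y < w, w < z, z < y. Chaining: y < w < z < y, which forces y < y — impossible.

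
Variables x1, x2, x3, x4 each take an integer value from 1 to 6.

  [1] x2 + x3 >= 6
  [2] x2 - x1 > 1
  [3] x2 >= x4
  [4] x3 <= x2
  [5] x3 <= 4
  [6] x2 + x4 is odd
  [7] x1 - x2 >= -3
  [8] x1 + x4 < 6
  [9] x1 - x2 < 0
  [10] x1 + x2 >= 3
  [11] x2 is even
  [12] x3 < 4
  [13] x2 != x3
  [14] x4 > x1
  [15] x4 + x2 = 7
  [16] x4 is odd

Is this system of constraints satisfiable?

Satisfiable

Setting (x1, x2, x3, x4) = (1, 4, 3, 3) satisfies everything: constraint 1: x2 + x3 = 7; constraint 2: x2 - x1 = 3, and the others follow.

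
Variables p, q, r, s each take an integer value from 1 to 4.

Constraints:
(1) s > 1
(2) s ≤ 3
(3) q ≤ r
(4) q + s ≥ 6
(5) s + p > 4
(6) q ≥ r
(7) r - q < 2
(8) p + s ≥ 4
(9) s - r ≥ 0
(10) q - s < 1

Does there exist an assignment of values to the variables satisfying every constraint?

Satisfiable

The assignment p = 4, q = 3, r = 3, s = 3 works:
  constraint 4 holds since q + s = 6.
  constraint 5 holds since s + p = 7.
The rest check out directly.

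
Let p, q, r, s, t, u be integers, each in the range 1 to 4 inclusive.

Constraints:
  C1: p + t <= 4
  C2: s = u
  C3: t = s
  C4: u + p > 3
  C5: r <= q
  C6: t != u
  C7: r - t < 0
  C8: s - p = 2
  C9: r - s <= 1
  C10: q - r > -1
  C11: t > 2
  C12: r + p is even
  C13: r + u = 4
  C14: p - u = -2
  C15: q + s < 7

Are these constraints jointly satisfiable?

Unsatisfiable

From constraints 2 and 3, t = s = u, so t = u. But constraint 6 says t ≠ u. Contradiction.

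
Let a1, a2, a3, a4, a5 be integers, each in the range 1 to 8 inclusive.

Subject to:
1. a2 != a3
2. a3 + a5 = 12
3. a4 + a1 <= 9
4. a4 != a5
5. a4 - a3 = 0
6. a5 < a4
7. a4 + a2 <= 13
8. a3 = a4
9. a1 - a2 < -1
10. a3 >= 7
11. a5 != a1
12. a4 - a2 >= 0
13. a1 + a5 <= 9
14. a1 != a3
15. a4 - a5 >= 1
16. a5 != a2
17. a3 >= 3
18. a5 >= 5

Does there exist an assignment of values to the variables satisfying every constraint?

Satisfiable

One satisfying assignment is a1 = 2, a2 = 6, a3 = 7, a4 = 7, a5 = 5.
For the less obvious constraints — constraint 2: a3 + a5 = 12; constraint 3: a4 + a1 = 9 — and the others hold by inspection.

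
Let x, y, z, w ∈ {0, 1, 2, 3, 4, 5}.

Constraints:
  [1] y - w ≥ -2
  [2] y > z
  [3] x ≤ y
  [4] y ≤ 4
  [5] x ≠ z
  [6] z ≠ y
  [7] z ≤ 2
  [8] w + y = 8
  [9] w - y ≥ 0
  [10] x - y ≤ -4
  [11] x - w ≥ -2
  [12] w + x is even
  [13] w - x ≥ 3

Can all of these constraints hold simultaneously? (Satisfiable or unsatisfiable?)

Unsatisfiable

Constraints 9, 10, and 11 give x − w ≥ -2, w − y ≥ 0, y − x ≥ 4.
Adding all 3 inequalities: the left sides telescope to 0, and the right sides sum to (-2) + 0 + 4 = 2. So 0 ≥ 2, which is false.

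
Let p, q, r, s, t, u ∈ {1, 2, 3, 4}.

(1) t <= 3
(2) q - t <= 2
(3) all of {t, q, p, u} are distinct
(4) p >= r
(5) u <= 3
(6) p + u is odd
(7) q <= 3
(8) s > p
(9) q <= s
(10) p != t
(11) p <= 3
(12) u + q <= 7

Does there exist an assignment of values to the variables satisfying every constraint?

Constraints 1, 5, 7, and 11 confine each of t, q, p, u to the 3 values {1, …, 3} (the domain already gives each ≥ 1).
Constraint 3 requires all 4 of them to be distinct, but only 3 values are available — impossible by the pigeonhole principle.

Unsatisfiable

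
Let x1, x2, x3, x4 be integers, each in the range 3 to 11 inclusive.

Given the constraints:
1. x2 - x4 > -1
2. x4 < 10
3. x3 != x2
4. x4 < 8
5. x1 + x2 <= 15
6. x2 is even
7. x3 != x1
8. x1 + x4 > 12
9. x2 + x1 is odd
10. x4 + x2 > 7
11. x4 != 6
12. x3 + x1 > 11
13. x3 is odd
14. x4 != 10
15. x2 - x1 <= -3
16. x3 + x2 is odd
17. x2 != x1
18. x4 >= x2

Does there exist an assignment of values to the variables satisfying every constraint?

Satisfiable

Try x1 = 9, x2 = 4, x3 = 3, x4 = 4.
Check constraint 1: x2 - x4 = 0; constraint 5: x1 + x2 = 13. The remaining constraints are straightforward to verify.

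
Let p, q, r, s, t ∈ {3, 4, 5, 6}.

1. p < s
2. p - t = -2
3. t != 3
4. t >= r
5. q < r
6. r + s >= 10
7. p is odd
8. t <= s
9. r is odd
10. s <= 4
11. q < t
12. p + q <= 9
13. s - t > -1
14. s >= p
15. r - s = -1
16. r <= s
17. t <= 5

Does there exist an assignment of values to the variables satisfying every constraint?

Unsatisfiable

From constraints 4 and 17: r ≤ t ≤ 5. From constraint 10: s ≤ 4. Hence r + s ≤ 9. But constraint 6 requires r + s ≥ 10, and 10 > 9. Contradiction.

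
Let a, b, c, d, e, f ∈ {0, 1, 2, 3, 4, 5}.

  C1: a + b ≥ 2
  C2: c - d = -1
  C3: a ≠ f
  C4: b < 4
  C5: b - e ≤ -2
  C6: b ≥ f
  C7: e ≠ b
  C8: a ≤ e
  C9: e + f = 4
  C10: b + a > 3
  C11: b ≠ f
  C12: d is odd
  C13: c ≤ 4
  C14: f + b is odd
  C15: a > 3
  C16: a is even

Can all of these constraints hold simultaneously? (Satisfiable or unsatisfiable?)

Satisfiable

One satisfying assignment is a = 4, b = 1, c = 4, d = 5, e = 4, f = 0.
For the less obvious constraints — constraint 1: a + b = 5; constraint 2: c - d = -1; constraint 5: b - e = -3 — and the others hold by inspection.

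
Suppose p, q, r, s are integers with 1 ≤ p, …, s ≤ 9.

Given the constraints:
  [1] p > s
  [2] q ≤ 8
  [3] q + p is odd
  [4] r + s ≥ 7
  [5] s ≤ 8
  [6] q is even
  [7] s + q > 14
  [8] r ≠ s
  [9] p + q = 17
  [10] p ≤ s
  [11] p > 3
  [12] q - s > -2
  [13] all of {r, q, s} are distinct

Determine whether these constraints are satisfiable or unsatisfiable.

From constraints 5 and 10: p ≤ s ≤ 8. From constraint 2: q ≤ 8. Hence p + q ≤ 16. But constraint 9 requires p + q = 17, and 17 > 16. Contradiction.

Unsatisfiable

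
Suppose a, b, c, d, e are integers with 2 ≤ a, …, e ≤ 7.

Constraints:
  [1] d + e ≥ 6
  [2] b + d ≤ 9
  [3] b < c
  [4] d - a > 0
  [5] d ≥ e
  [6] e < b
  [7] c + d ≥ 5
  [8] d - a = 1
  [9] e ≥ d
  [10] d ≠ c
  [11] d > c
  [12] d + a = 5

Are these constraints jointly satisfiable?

Unsatisfiable

Constraints 3, 6, 9, and 11 give b < c, c < d, d ≤ e, e < b. Chaining: b < c < d ≤ e < b, which forces b < b — impossible.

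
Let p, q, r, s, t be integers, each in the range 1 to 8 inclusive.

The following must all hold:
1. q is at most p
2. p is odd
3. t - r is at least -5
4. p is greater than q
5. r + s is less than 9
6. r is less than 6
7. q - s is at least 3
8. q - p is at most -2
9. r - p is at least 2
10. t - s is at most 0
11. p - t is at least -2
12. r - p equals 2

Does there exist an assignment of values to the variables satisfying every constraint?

Constraints 3, 7, 8, 9, and 10 give r − p ≥ 2, p − q ≥ 2, q − s ≥ 3, s − t ≥ 0, t − r ≥ -5.
Adding all 5 inequalities: the left sides telescope to 0, and the right sides sum to 2 + 2 + 3 + 0 + (-5) = 2. So 0 ≥ 2, which is false.

Unsatisfiable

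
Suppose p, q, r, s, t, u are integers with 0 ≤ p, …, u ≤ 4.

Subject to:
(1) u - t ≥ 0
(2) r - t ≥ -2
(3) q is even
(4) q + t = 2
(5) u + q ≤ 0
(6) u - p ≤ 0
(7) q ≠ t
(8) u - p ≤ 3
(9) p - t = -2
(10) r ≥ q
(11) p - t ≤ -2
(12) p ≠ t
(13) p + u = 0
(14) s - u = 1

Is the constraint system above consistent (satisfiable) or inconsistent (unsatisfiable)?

Unsatisfiable

Constraints 1, 6, and 11 give u − t ≥ 0, t − p ≥ 2, p − u ≥ 0.
Adding all 3 inequalities: the left sides telescope to 0, and the right sides sum to 0 + 2 + 0 = 2. So 0 ≥ 2, which is false.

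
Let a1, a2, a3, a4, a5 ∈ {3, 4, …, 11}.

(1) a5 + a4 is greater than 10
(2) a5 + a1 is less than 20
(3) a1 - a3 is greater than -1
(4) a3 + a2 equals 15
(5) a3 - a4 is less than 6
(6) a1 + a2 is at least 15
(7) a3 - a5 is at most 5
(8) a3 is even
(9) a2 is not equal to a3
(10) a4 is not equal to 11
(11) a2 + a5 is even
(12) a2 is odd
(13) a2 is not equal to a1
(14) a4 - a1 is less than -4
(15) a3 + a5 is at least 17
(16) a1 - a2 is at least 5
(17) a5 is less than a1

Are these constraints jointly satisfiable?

Satisfiable

One satisfying assignment is a1 = 11, a2 = 5, a3 = 10, a4 = 6, a5 = 7.
For the less obvious constraints — constraint 1: a5 + a4 = 13; constraint 2: a5 + a1 = 18; constraint 3: a1 - a3 = 1 — and the others hold by inspection.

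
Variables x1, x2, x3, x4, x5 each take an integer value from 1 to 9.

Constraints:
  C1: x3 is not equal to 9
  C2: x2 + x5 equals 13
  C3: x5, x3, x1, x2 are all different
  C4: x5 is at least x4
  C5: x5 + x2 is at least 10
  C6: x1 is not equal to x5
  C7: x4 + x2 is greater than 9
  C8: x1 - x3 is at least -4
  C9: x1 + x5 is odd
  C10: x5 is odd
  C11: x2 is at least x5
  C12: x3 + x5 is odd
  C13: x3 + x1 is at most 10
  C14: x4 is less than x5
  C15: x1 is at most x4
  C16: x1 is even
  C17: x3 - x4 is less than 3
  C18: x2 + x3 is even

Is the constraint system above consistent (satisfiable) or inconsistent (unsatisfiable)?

Satisfiable

One satisfying assignment is x1 = 4, x2 = 8, x3 = 6, x4 = 4, x5 = 5.
For the less obvious constraints — constraint 2: x2 + x5 = 13; constraint 5: x5 + x2 = 13; constraint 7: x4 + x2 = 12 — and the others hold by inspection.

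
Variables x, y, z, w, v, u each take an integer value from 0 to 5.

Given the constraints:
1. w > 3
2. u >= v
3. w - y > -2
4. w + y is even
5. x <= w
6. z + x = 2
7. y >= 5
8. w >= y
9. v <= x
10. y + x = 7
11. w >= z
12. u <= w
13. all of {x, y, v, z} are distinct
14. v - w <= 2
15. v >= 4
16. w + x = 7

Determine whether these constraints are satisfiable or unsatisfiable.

Unsatisfiable

From constraints 7 and 8: w ≥ y ≥ 5. From constraints 9 and 15: x ≥ v ≥ 4. Hence w + x ≥ 9. But constraint 16 requires w + x = 7, and 7 < 9. Contradiction.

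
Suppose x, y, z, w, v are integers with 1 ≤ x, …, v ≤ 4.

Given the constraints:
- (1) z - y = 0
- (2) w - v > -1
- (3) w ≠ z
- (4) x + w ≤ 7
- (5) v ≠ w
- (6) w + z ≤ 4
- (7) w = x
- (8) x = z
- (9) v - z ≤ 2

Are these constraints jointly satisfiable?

From constraints 7 and 8, w = x = z, so w = z. But constraint 3 says w ≠ z. Contradiction.

Unsatisfiable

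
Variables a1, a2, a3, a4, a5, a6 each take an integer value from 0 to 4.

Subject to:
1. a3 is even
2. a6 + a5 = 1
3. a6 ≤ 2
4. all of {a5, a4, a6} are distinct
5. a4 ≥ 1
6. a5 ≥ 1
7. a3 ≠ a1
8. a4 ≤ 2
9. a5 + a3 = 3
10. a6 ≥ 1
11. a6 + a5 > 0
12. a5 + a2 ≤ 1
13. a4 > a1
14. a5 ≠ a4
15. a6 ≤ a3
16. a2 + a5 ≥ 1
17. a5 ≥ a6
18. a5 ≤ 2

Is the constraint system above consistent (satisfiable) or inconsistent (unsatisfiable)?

Constraints 3, 5, 6, 8, 10, and 18 confine each of a5, a4, a6 to the 2 values {1, 2}.
Constraint 4 requires all 3 of them to be distinct, but only 2 values are available — impossible by the pigeonhole principle.

Unsatisfiable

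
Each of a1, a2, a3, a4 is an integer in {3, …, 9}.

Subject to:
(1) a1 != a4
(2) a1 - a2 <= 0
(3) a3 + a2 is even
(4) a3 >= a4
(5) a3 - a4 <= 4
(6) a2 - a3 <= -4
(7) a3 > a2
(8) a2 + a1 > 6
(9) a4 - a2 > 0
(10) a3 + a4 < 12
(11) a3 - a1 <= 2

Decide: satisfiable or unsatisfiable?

Constraints 2, 6, and 11 give a1 − a3 ≥ -2, a3 − a2 ≥ 4, a2 − a1 ≥ 0.
Adding all 3 inequalities: the left sides telescope to 0, and the right sides sum to (-2) + 4 + 0 = 2. So 0 ≥ 2, which is false.

Unsatisfiable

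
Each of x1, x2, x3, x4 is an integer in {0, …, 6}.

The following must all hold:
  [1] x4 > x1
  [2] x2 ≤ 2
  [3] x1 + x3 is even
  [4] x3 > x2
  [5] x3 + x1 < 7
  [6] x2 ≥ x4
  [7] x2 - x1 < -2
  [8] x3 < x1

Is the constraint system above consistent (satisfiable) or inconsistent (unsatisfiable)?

Constraints 1, 4, 6, and 8 give x2 < x3, x3 < x1, x1 < x4, x4 ≤ x2. Chaining: x2 < x3 < x1 < x4 ≤ x2, which forces x2 < x2 — impossible.

Unsatisfiable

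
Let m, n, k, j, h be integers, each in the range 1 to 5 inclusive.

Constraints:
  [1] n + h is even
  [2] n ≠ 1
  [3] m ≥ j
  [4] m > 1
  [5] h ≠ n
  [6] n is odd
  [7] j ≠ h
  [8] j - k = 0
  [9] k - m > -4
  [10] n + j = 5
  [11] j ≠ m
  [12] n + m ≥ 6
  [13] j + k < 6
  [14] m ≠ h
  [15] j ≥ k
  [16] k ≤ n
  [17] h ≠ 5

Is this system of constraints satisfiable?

Try m = 5, n = 3, k = 2, j = 2, h = 1.
Check constraint 8: j - k = 0; constraint 9: k - m = -3; constraint 10: n + j = 5. The remaining constraints are straightforward to verify.

Satisfiable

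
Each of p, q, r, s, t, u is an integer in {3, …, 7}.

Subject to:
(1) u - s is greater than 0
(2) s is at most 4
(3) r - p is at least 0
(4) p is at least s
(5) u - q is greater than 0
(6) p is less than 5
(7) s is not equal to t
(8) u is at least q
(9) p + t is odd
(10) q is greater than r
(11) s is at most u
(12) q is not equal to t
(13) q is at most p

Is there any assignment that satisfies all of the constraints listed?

Unsatisfiable

Constraints 3, 10, and 13 give q ≤ p, p ≤ r, r < q. Chaining: q ≤ p ≤ r < q, which forces q < q — impossible.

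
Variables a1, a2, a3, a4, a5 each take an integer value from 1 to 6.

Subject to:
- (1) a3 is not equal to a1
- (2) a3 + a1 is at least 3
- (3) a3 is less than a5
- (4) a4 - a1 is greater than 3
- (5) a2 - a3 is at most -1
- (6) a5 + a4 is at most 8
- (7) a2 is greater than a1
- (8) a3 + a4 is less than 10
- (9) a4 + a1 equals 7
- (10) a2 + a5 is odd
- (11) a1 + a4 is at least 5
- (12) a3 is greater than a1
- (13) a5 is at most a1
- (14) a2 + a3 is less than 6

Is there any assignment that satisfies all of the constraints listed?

Constraints 3, 5, 7, and 13 give a1 < a2, a2 < a3, a3 < a5, a5 ≤ a1. Chaining: a1 < a2 < a3 < a5 ≤ a1, which forces a1 < a1 — impossible.

Unsatisfiable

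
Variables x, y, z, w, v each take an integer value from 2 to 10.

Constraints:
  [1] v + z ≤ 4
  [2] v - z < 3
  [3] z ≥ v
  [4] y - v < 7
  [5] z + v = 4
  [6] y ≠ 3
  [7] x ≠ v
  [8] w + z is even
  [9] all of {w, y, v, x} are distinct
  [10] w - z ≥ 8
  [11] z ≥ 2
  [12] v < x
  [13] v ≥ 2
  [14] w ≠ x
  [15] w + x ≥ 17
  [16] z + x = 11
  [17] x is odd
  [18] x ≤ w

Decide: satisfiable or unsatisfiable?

Satisfiable

One satisfying assignment is x = 9, y = 8, z = 2, w = 10, v = 2.
For the less obvious constraints — constraint 1: v + z = 4; constraint 2: v - z = 0; constraint 4: y - v = 6 — and the others hold by inspection.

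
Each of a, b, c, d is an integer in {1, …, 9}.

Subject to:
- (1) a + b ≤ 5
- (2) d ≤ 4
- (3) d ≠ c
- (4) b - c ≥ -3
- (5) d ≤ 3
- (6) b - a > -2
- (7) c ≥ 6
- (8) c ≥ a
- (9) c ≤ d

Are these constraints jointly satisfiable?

From constraint 7: c ≥ 6. From constraints 2 and 9: c ≤ d and d ≤ 4, so c ≤ 4. But 4 < 6, so no value of c works.

Unsatisfiable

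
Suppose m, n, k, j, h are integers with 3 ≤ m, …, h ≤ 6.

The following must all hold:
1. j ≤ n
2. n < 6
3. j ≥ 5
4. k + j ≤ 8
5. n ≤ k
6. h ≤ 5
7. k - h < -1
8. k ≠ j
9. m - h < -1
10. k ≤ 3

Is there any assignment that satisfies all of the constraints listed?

Unsatisfiable

From constraints 1 and 3: n ≥ j and j ≥ 5, so n ≥ 5. From constraints 5 and 10: n ≤ k and k ≤ 3, so n ≤ 3. But 3 < 5, so no value of n works.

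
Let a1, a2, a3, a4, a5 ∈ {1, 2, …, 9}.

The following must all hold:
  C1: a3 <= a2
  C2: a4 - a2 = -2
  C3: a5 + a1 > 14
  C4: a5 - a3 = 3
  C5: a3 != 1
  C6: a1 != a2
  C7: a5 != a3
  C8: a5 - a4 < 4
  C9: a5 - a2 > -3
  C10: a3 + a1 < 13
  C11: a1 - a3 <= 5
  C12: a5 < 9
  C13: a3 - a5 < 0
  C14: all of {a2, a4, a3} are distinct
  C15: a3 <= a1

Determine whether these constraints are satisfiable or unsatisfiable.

The assignment a1 = 7, a2 = 8, a3 = 5, a4 = 6, a5 = 8 works:
  constraint 2 holds since a4 - a2 = -2.
  constraint 3 holds since a5 + a1 = 15.
The rest check out directly.

Satisfiable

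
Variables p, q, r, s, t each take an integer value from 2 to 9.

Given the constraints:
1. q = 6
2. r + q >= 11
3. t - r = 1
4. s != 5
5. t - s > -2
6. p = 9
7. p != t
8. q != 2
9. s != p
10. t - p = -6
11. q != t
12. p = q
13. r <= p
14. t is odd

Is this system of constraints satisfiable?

Unsatisfiable

Constraint 6 fixes p = 9 and constraint 1 fixes q = 6, but constraint 12 requires p = q. Since 9 ≠ 6, contradiction.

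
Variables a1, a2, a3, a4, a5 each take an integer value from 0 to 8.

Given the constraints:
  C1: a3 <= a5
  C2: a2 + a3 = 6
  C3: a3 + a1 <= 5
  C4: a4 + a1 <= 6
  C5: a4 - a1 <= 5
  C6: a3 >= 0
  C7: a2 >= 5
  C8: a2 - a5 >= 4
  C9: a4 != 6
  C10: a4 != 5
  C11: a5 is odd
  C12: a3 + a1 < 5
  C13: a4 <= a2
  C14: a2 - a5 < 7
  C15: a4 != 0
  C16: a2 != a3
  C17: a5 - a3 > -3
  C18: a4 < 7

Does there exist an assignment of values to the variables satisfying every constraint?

Try a1 = 1, a2 = 5, a3 = 1, a4 = 3, a5 = 1.
Check constraint 2: a2 + a3 = 6; constraint 3: a3 + a1 = 2; constraint 4: a4 + a1 = 4. The remaining constraints are straightforward to verify.

Satisfiable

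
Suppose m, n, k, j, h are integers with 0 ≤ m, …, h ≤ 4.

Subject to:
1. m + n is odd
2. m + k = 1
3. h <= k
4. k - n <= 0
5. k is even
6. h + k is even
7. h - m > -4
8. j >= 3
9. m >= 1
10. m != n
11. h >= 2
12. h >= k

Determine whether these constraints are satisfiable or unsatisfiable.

From constraint 9: m ≥ 1. From constraints 3 and 11: k ≥ h ≥ 2. Hence m + k ≥ 3. But constraint 2 requires m + k = 1, and 1 < 3. Contradiction.

Unsatisfiable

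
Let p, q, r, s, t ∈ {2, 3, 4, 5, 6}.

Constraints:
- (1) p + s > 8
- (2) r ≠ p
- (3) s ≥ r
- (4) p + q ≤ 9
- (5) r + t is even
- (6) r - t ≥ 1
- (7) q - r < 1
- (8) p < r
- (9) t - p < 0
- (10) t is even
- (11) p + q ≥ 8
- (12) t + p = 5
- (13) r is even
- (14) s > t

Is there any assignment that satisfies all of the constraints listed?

Satisfiable

Take p = 3, q = 6, r = 6, s = 6, t = 2. Then constraint 1: p + s = 9; constraint 4: p + q = 9, and every other listed constraint is also met.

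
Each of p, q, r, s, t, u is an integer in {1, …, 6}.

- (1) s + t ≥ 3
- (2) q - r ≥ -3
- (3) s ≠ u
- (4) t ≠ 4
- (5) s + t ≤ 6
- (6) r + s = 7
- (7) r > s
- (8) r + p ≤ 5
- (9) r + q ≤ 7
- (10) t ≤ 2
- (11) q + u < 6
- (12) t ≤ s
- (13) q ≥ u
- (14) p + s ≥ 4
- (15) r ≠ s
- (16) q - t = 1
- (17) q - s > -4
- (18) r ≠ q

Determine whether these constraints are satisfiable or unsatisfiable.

One satisfying assignment is p = 1, q = 2, r = 4, s = 3, t = 1, u = 2.
For the less obvious constraints — constraint 1: s + t = 4; constraint 2: q - r = -2 — and the others hold by inspection.

Satisfiable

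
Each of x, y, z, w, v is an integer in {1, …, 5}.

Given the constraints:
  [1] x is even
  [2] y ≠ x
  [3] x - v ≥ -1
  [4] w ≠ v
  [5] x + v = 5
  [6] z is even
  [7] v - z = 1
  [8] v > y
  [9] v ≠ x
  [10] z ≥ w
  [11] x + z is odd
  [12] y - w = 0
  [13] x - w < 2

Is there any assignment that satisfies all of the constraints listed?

Constraint 1 makes x even and constraint 6 makes z even, so x + z must be even. Constraint 11 says x + z is odd — contradiction.

Unsatisfiable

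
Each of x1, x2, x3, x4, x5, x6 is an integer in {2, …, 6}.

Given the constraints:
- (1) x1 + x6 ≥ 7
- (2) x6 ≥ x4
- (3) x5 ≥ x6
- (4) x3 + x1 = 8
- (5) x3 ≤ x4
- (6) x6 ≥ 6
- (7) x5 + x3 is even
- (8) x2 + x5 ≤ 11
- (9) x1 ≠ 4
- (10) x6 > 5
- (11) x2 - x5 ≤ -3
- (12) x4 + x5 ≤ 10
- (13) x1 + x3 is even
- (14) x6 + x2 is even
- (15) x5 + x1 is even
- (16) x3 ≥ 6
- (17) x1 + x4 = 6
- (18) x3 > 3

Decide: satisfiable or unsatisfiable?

From constraints 5 and 16: x4 ≥ x3 ≥ 6. From constraints 3 and 6: x5 ≥ x6 ≥ 6. Hence x4 + x5 ≥ 12. But constraint 12 requires x4 + x5 ≤ 10, and 10 < 12. Contradiction.

Unsatisfiable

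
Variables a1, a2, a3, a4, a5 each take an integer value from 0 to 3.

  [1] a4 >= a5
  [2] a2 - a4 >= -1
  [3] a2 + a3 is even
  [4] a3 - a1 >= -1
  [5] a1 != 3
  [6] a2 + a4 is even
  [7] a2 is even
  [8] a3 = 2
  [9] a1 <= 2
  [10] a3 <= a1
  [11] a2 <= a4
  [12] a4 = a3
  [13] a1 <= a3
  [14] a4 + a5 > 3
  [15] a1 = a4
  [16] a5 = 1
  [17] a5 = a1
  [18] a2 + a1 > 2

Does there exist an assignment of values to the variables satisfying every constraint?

Constraint 16 fixes a5 = 1 and constraint 8 fixes a3 = 2. Constraints 12, 15, and 17 give a5 = a1 = a4 = a3, so a5 = a3. But 1 ≠ 2 — contradiction.

Unsatisfiable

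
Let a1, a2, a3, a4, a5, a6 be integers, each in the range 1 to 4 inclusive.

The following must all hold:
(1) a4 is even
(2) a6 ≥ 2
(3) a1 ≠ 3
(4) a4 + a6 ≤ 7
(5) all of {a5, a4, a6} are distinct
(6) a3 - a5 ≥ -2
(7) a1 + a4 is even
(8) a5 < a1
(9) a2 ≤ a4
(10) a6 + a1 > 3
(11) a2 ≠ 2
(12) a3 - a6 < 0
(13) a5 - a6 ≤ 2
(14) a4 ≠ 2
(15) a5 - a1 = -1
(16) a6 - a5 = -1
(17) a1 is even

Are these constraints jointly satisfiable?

Satisfiable

The assignment a1 = 4, a2 = 4, a3 = 1, a4 = 4, a5 = 3, a6 = 2 works:
  constraint 4 holds since a4 + a6 = 6.
  constraint 6 holds since a3 - a5 = -2.
The rest check out directly.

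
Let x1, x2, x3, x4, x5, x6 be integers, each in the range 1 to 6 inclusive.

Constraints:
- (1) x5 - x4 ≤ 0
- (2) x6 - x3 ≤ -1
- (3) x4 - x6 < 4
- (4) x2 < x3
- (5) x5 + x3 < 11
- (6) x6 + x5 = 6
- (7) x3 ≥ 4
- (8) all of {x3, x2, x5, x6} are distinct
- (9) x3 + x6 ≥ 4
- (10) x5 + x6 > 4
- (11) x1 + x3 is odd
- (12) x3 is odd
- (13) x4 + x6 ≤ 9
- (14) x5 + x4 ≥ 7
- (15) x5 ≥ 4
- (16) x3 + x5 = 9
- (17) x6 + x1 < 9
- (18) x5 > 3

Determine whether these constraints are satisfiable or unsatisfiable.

Satisfiable

Take x1 = 4, x2 = 1, x3 = 5, x4 = 5, x5 = 4, x6 = 2. Then constraint 1: x5 - x4 = -1; constraint 2: x6 - x3 = -3; constraint 3: x4 - x6 = 3, and every other listed constraint is also met.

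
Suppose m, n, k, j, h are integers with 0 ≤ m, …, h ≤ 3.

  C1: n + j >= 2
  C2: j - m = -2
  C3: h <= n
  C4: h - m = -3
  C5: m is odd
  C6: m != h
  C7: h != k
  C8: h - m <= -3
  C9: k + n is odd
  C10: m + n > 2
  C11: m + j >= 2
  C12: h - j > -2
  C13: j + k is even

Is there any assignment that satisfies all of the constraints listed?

One satisfying assignment is m = 3, n = 2, k = 1, j = 1, h = 0.
For the less obvious constraints — constraint 1: n + j = 3; constraint 2: j - m = -2 — and the others hold by inspection.

Satisfiable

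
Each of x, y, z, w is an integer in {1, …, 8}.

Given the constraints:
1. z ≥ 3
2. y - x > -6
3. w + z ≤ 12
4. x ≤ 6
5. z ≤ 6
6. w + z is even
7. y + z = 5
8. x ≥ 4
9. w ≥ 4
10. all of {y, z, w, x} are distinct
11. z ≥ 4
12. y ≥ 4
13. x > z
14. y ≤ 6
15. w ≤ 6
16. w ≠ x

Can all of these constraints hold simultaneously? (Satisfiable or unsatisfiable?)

Unsatisfiable

Constraints 4, 5, 8, 9, 11, 12, 14, and 15 confine each of y, z, w, x to the 3 values {4, …, 6}.
Constraint 10 requires all 4 of them to be distinct, but only 3 values are available — impossible by the pigeonhole principle.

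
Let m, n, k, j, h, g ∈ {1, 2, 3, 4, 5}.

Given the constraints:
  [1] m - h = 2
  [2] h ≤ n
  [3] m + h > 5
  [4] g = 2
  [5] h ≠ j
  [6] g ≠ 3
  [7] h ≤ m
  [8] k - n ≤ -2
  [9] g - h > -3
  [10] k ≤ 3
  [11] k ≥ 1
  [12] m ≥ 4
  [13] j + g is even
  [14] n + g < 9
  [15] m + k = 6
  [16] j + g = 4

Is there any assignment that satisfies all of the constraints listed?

Take m = 5, n = 5, k = 1, j = 2, h = 3, g = 2. Then constraint 1: m - h = 2; constraint 3: m + h = 8; constraint 8: k - n = -4, and every other listed constraint is also met.

Satisfiable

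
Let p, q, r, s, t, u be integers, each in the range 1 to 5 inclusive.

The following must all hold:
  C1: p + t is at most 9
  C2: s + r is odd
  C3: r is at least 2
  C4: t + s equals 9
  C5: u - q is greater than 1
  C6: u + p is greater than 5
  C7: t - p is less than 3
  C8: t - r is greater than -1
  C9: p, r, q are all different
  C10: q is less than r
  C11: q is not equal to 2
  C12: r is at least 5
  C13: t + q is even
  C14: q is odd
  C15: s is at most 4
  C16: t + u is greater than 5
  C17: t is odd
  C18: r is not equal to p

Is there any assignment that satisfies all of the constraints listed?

Satisfiable

Take p = 4, q = 1, r = 5, s = 4, t = 5, u = 3. Then constraint 1: p + t = 9; constraint 4: t + s = 9; constraint 5: u - q = 2, and every other listed constraint is also met.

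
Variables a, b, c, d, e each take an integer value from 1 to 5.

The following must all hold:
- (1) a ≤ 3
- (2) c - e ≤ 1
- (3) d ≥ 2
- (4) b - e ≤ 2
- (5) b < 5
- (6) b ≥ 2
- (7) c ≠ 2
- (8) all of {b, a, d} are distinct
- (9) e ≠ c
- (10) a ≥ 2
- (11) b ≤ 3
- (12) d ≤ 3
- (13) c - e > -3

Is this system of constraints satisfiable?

Constraints 1, 3, 6, 10, 11, and 12 confine each of b, a, d to the 2 values {2, 3}.
Constraint 8 requires all 3 of them to be distinct, but only 2 values are available — impossible by the pigeonhole principle.

Unsatisfiable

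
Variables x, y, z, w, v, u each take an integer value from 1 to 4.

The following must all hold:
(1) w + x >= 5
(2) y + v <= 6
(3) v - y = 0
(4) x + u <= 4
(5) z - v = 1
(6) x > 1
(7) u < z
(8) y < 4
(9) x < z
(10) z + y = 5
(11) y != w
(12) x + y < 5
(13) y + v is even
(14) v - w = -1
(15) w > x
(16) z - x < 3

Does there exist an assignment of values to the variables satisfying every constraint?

Take x = 2, y = 2, z = 3, w = 3, v = 2, u = 2. Then constraint 1: w + x = 5; constraint 2: y + v = 4; constraint 3: v - y = 0, and every other listed constraint is also met.

Satisfiable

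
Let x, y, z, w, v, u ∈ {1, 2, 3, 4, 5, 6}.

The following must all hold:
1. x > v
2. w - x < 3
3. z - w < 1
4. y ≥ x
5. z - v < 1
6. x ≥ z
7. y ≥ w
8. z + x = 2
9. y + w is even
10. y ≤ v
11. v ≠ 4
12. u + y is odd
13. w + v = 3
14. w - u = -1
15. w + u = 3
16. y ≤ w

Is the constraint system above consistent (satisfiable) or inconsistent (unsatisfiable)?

Unsatisfiable

Constraints 1, 4, and 10 give y ≤ v, v < x, x ≤ y. Chaining: y ≤ v < x ≤ y, which forces y < y — impossible.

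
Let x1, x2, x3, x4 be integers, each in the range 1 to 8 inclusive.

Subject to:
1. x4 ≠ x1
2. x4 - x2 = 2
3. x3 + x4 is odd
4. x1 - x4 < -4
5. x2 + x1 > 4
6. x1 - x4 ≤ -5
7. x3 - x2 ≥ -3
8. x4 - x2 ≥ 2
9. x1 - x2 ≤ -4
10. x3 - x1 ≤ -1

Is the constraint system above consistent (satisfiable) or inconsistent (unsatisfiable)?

Unsatisfiable

Constraints 7, 9, and 10 give x3 − x2 ≥ -3, x2 − x1 ≥ 4, x1 − x3 ≥ 1.
Adding all 3 inequalities: the left sides telescope to 0, and the right sides sum to (-3) + 4 + 1 = 2. So 0 ≥ 2, which is false.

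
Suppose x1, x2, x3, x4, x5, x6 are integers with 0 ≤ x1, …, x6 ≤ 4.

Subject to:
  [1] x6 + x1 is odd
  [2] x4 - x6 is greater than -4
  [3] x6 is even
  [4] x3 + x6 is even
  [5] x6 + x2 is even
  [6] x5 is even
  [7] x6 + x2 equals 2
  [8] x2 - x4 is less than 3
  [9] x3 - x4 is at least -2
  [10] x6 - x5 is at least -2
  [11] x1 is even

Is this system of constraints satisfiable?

Constraint 3 makes x6 even and constraint 11 makes x1 even, so x6 + x1 must be even. Constraint 1 says x6 + x1 is odd — contradiction.

Unsatisfiable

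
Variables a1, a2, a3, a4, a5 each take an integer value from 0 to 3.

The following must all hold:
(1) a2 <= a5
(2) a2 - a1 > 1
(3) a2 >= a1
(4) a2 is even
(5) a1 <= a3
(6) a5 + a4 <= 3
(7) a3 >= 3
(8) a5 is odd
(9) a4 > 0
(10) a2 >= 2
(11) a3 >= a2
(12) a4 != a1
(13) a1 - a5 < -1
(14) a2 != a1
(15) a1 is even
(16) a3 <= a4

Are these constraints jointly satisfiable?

Unsatisfiable

From constraints 1 and 10: a5 ≥ a2 ≥ 2. From constraints 7 and 16: a4 ≥ a3 ≥ 3. Hence a5 + a4 ≥ 5. But constraint 6 requires a5 + a4 ≤ 3, and 3 < 5. Contradiction.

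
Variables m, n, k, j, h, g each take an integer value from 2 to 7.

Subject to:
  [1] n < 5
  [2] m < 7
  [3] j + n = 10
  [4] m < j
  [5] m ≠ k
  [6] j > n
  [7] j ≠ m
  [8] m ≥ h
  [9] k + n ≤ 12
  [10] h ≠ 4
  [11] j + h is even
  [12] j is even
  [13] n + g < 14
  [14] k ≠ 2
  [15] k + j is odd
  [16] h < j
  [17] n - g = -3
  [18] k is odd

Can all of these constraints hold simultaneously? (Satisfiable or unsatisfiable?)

Satisfiable

One satisfying assignment is m = 4, n = 4, k = 7, j = 6, h = 2, g = 7.
For the less obvious constraints — constraint 3: j + n = 10; constraint 9: k + n = 11 — and the others hold by inspection.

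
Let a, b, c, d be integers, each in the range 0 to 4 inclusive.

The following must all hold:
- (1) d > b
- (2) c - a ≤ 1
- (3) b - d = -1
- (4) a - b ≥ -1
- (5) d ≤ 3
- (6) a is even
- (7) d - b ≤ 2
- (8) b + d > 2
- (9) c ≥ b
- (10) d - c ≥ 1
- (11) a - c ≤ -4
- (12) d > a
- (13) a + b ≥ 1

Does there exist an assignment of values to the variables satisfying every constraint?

Unsatisfiable

Constraints 4, 7, 10, and 11 give a − b ≥ -1, b − d ≥ -2, d − c ≥ 1, c − a ≥ 4.
Adding all 4 inequalities: the left sides telescope to 0, and the right sides sum to (-1) + (-2) + 1 + 4 = 2. So 0 ≥ 2, which is false.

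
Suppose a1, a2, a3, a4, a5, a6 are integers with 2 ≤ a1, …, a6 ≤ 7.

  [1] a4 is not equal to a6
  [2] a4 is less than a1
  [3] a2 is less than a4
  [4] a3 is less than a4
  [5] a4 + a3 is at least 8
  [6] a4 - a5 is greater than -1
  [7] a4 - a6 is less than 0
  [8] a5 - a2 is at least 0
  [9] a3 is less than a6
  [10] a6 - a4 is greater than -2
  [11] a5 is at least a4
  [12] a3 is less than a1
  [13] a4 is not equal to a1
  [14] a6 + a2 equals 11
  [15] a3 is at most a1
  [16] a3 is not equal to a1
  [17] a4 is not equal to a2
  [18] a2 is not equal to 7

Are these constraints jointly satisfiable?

Satisfiable

The assignment a1 = 7, a2 = 4, a3 = 2, a4 = 6, a5 = 6, a6 = 7 works:
  constraint 5 holds since a4 + a3 = 8.
  constraint 6 holds since a4 - a5 = 0.
The rest check out directly.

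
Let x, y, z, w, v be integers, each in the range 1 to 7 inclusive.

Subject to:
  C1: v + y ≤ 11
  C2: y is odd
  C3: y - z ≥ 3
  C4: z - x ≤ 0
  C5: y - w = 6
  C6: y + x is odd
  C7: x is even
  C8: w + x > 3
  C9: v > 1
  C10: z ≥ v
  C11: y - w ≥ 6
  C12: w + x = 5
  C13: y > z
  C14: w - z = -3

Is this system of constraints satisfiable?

Satisfiable

Try x = 4, y = 7, z = 4, w = 1, v = 2.
Check constraint 1: v + y = 9; constraint 3: y - z = 3. The remaining constraints are straightforward to verify.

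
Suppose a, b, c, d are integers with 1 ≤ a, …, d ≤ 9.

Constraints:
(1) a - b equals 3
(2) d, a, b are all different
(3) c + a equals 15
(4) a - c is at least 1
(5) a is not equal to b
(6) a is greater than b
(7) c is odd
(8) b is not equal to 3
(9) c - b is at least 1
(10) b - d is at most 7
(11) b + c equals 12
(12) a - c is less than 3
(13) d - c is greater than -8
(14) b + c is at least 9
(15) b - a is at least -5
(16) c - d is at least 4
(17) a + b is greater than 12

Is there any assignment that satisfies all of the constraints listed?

Satisfiable

Setting (a, b, c, d) = (8, 5, 7, 1) satisfies everything: constraint 1: a - b = 3; constraint 3: c + a = 15; constraint 4: a - c = 1, and the others follow.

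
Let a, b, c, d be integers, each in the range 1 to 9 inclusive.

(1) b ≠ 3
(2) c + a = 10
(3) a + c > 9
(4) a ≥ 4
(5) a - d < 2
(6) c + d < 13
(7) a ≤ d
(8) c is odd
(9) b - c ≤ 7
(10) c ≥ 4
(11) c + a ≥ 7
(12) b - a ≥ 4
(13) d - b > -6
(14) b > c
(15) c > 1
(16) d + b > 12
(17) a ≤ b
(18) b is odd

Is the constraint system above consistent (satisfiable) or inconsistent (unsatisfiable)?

Try a = 5, b = 9, c = 5, d = 6.
Check constraint 2: c + a = 10; constraint 3: a + c = 10. The remaining constraints are straightforward to verify.

Satisfiable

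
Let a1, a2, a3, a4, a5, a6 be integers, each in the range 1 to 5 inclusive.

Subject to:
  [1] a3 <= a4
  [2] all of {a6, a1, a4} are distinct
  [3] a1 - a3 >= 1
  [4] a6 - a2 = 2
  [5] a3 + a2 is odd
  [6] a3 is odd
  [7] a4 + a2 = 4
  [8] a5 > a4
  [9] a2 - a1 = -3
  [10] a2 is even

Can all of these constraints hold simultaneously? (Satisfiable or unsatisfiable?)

One satisfying assignment is a1 = 5, a2 = 2, a3 = 1, a4 = 2, a5 = 3, a6 = 4.
For the less obvious constraints — constraint 3: a1 - a3 = 4; constraint 4: a6 - a2 = 2; constraint 7: a4 + a2 = 4 — and the others hold by inspection.

Satisfiable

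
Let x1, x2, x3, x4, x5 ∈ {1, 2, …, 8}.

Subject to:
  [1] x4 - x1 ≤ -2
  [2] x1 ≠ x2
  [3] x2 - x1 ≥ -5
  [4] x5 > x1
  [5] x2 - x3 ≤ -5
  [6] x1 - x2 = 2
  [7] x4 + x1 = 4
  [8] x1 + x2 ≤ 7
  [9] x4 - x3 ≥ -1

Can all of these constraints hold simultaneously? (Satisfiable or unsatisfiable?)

Unsatisfiable

Constraints 1, 3, 5, and 9 give x2 − x1 ≥ -5, x1 − x4 ≥ 2, x4 − x3 ≥ -1, x3 − x2 ≥ 5.
Adding all 4 inequalities: the left sides telescope to 0, and the right sides sum to (-5) + 2 + (-1) + 5 = 1. So 0 ≥ 1, which is false.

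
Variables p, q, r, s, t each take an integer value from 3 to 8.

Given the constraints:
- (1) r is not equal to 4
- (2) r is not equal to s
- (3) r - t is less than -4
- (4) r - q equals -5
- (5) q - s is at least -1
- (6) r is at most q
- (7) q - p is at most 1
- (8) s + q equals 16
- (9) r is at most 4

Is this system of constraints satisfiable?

Satisfiable

Setting (p, q, r, s, t) = (8, 8, 3, 8, 8) satisfies everything: constraint 3: r - t = -5; constraint 4: r - q = -5, and the others follow.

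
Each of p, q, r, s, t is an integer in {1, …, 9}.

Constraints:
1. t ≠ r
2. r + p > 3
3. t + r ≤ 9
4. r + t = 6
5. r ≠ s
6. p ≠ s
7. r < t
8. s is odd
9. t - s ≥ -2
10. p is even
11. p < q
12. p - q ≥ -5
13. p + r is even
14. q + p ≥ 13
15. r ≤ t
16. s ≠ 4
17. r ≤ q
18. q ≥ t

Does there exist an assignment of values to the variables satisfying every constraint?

Satisfiable

Setting (p, q, r, s, t) = (4, 9, 2, 5, 4) satisfies everything: constraint 2: r + p = 6; constraint 3: t + r = 6, and the others follow.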